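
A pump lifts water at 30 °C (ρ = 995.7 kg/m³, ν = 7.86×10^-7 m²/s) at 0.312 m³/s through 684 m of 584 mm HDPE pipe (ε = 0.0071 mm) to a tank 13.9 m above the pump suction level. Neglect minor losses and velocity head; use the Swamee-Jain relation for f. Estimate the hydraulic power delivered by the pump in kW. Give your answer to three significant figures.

P_hyd ≈ 45.4 kW

V = 4Q/(πD²) = 1.165 m/s; Re = 8.65×10^5; ε/D = 1.22×10^-5; f = 0.01217
h_f = f(L/D)V²/2g = 0.9854 m
Total head H = z + h_f = 13.9 + 0.9854 = 14.89 m
P_hyd = ρgQH = 995.7·9.81·0.312·14.89 = 45.36 kW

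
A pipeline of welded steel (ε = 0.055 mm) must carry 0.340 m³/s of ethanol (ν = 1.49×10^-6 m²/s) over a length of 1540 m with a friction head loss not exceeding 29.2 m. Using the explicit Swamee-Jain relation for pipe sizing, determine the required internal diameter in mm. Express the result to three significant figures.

Swamee-Jain (Type III): D = 0.66·[ε^1.25·(LQ²/(gh_f))^4.75 + ν·Q^9.4·(L/(gh_f))^5.2]^0.04
LQ²/(gh_f) = 0.6215; L/(gh_f) = 5.376
Term 1 = ε^1.25·(…)^4.75 = 4.95×10^-7; Term 2 = ν·Q^9.4·(…)^5.2 = 3.69×10^-7
D = 0.66·(4.95×10^-7 + 3.69×10^-7)^0.04 = 0.3776 m = 378 mm
Check: V = 3.04 m/s, Re = 7.69×10^5, f = 0.01441, h_f = 27.6 m ≈ 29.2 m ✓

D ≈ 378 mm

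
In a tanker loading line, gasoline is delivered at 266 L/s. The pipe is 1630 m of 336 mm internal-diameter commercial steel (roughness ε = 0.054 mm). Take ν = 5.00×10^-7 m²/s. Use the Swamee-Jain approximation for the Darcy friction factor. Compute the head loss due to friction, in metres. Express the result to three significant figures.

h_f ≈ 30.7 m

V = 4Q/(πD²) = 4·0.266/(π·0.336²) = 3.000 m/s
Re = VD/ν = 3.000·0.336/5.00×10^-7 = 2.02×10^6 → turbulent
ε/D = 0.054/336 = 1.61×10^-4
Swamee-Jain: f = 0.01381
h_f = f(L/D)V²/(2g) = 0.01381·(1630/0.336)·3.000²/(2·9.81) = 30.73 m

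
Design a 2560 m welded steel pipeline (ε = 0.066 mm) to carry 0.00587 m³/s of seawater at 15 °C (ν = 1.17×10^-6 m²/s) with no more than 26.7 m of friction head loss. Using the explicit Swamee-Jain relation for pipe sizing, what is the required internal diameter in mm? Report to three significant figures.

D ≈ 91.6 mm

Swamee-Jain (Type III): D = 0.66·[ε^1.25·(LQ²/(gh_f))^4.75 + ν·Q^9.4·(L/(gh_f))^5.2]^0.04
LQ²/(gh_f) = 3.368×10^-4; L/(gh_f) = 9.774
Term 1 = ε^1.25·(…)^4.75 = 1.90×10^-22; Term 2 = ν·Q^9.4·(…)^5.2 = 1.74×10^-22
D = 0.66·(1.90×10^-22 + 1.74×10^-22)^0.04 = 0.09163 m = 91.6 mm
Check: V = 0.890 m/s, Re = 6.97×10^4, f = 0.02227, h_f = 25.1 m ≈ 26.7 m ✓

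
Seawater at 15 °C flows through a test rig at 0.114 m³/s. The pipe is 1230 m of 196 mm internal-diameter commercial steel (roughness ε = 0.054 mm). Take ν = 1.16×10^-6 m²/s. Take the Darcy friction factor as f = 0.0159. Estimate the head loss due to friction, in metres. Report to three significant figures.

h_f ≈ 72.6 m

V = 4Q/(πD²) = 4·0.114/(π·0.196²) = 3.778 m/s
h_f = f(L/D)V²/(2g) = 0.01590·(1230/0.196)·3.778²/(2·9.81) = 72.60 m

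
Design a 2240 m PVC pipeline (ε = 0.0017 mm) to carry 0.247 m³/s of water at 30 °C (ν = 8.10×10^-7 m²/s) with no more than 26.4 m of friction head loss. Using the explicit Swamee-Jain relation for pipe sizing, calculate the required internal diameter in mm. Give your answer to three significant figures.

D ≈ 349 mm

Swamee-Jain (Type III): D = 0.66·[ε^1.25·(LQ²/(gh_f))^4.75 + ν·Q^9.4·(L/(gh_f))^5.2]^0.04
LQ²/(gh_f) = 0.5277; L/(gh_f) = 8.649
Term 1 = ε^1.25·(…)^4.75 = 2.95×10^-9; Term 2 = ν·Q^9.4·(…)^5.2 = 1.18×10^-7
D = 0.66·(2.95×10^-9 + 1.18×10^-7)^0.04 = 0.3490 m = 349 mm
Check: V = 2.58 m/s, Re = 1.11×10^6, f = 0.01153, h_f = 25.1 m ≈ 26.4 m ✓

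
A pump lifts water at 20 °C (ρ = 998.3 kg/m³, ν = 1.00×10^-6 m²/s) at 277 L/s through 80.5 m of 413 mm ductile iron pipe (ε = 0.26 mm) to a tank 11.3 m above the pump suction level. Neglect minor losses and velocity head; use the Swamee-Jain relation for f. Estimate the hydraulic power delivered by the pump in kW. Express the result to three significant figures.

V = 4Q/(πD²) = 2.068 m/s; Re = 8.54×10^5; ε/D = 6.30×10^-4; f = 0.01820
h_f = f(L/D)V²/2g = 0.7729 m
Total head H = z + h_f = 11.3 + 0.7729 = 12.07 m
P_hyd = ρgQH = 998.3·9.81·0.277·12.07 = 32.75 kW

P_hyd ≈ 32.8 kW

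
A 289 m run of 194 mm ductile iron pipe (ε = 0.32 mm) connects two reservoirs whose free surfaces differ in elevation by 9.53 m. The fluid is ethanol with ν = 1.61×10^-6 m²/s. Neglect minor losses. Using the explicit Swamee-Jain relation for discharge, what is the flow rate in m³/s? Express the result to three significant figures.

Q ≈ 0.0691 m³/s

Swamee-Jain (Type II): Q = -0.965·√(gD⁵h_f/L)·ln[ε/(3.7D) + √(3.17ν²L/(gD³h_f))]
√(gD⁵h_f/L) = √(9.81·0.194⁵·9.53/289) = 0.009428
ε/(3.7D) = 4.46×10^-4; √(3.17ν²L/(gD³h_f)) = 5.90×10^-5
Q = -0.965·0.009428·ln(5.048×10^-4) = 0.06907 m³/s
Check: V = 2.34 m/s, Re = 2.82×10^5, f = 0.02315, h_f = 9.60 m ≈ 9.53 m ✓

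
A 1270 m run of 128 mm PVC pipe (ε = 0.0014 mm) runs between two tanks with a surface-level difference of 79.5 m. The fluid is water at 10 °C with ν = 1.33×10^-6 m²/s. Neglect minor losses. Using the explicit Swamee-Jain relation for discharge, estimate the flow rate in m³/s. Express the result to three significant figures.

Q ≈ 0.0425 m³/s

Swamee-Jain (Type II): Q = -0.965·√(gD⁵h_f/L)·ln[ε/(3.7D) + √(3.17ν²L/(gD³h_f))]
√(gD⁵h_f/L) = √(9.81·0.128⁵·79.5/1270) = 0.004593
ε/(3.7D) = 2.96×10^-6; √(3.17ν²L/(gD³h_f)) = 6.60×10^-5
Q = -0.965·0.004593·ln(6.894×10^-5) = 0.04248 m³/s
Check: V = 3.30 m/s, Re = 3.18×10^5, f = 0.01435, h_f = 79.1 m ≈ 79.5 m ✓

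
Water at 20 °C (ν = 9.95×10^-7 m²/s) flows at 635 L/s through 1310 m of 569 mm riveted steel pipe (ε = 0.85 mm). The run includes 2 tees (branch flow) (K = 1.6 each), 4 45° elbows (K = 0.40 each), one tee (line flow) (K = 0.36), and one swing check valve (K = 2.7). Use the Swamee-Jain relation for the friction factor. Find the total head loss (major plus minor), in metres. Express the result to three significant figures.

V = 4Q/(πD²) = 2.497 m/s; V²/2g = 0.3178 m
Re = 1.43×10^6, ε/D = 0.00149 → f = 0.02193 (Swamee-Jain)
Major: h_f = f(L/D)·V²/2g = 0.02193·2302·0.3178 = 16.05 m
Minor: ΣK = 7.86; h_m = ΣK·V²/2g = 2.498 m
Total H_L = 16.05 + 2.498 = 18.55 m

H_L ≈ 18.5 m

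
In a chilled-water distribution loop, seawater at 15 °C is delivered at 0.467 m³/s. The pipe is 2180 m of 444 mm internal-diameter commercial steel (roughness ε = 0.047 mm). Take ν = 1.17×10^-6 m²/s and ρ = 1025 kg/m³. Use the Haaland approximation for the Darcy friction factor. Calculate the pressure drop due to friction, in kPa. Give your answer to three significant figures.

Δp ≈ 304 kPa

V = 4Q/(πD²) = 4·0.467/(π·0.444²) = 3.016 m/s
Re = VD/ν = 3.016·0.444/1.17×10^-6 = 1.14×10^6 → turbulent
ε/D = 0.047/444 = 1.06×10^-4
Haaland: f = 0.01328
h_f = f(L/D)V²/(2g) = 0.01328·(2180/0.444)·3.016²/(2·9.81) = 30.23 m
Δp = ρg·h_f = 1025·9.81·30.23 = 303.9 kPa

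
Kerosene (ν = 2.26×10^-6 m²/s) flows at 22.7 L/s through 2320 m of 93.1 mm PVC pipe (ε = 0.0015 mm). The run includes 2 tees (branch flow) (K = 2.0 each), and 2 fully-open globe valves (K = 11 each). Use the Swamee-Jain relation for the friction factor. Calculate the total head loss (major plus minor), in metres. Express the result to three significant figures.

H_L ≈ 253 m

V = 4Q/(πD²) = 3.335 m/s; V²/2g = 0.5667 m
Re = 1.37×10^5, ε/D = 1.61×10^-5 → f = 0.01685 (Swamee-Jain)
Major: h_f = f(L/D)·V²/2g = 0.01685·24919·0.5667 = 238.0 m
Minor: ΣK = 26.0; h_m = ΣK·V²/2g = 14.73 m
Total H_L = 238.0 + 14.73 = 252.7 m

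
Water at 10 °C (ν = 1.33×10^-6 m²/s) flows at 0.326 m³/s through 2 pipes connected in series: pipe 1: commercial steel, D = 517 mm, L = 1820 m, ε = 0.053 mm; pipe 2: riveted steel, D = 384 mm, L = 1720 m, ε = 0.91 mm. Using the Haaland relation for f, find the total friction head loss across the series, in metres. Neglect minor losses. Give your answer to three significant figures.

Pipe 1: V = 1.553 m/s, Re = 6.04×10^5, ε/D = 1.03×10^-4, f = 0.01400, h_1 = f(L/D)V²/2g = 6.057 m
Pipe 2: V = 2.815 m/s, Re = 8.13×10^5, ε/D = 0.00237, f = 0.02474, h_2 = f(L/D)V²/2g = 44.75 m
Series → Q common, losses add: H = Σh = 50.81 m

H ≈ 50.8 m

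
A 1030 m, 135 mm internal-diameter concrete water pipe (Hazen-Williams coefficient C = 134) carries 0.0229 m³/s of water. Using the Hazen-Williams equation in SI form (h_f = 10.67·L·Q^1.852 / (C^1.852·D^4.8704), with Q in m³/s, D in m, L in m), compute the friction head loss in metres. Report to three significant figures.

h_f = 10.67·1030·0.0229^1.852 / (134^1.852·0.135^4.8704) = 19.94 m

h_f ≈ 19.9 m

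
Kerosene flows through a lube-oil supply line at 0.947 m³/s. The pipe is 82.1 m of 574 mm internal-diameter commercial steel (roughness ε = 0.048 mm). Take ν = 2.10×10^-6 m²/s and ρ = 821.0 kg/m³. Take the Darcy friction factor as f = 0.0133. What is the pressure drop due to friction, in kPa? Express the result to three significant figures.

V = 4Q/(πD²) = 4·0.947/(π·0.574²) = 3.660 m/s
h_f = f(L/D)V²/(2g) = 0.01330·(82.1/0.574)·3.660²/(2·9.81) = 1.299 m
Δp = ρg·h_f = 821.0·9.81·1.299 = 10.46 kPa

Δp ≈ 10.5 kPa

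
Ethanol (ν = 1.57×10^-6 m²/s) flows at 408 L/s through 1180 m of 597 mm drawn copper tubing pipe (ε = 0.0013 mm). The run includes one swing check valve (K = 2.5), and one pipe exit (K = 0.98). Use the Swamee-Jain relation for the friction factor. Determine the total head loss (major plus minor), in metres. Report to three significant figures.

V = 4Q/(πD²) = 1.458 m/s; V²/2g = 0.1083 m
Re = 5.54×10^5, ε/D = 2.18×10^-6 → f = 0.01289 (Swamee-Jain)
Major: h_f = f(L/D)·V²/2g = 0.01289·1977·0.1083 = 2.759 m
Minor: ΣK = 3.48; h_m = ΣK·V²/2g = 0.3768 m
Total H_L = 2.759 + 0.3768 = 3.136 m

H_L ≈ 3.14 m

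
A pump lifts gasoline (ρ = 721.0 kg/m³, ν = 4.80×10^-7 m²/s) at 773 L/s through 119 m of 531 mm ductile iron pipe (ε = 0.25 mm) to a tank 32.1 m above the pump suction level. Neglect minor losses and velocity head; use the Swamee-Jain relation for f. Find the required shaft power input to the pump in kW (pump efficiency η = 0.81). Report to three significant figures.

V = 4Q/(πD²) = 3.491 m/s; Re = 3.86×10^6; ε/D = 4.71×10^-4; f = 0.01667
h_f = f(L/D)V²/2g = 2.320 m
Total head H = z + h_f = 32.1 + 2.320 = 34.42 m
P_hyd = ρgQH = 721.0·9.81·0.773·34.42 = 188.2 kW
P_shaft = P_hyd/η = 188.2/0.81 = 232.3 kW

P_shaft ≈ 232 kW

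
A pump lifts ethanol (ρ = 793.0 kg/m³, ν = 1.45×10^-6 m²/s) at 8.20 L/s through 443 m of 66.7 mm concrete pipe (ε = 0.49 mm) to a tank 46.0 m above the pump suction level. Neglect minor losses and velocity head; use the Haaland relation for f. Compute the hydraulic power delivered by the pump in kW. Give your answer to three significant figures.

V = 4Q/(πD²) = 2.347 m/s; Re = 1.08×10^5; ε/D = 0.00735; f = 0.03493
h_f = f(L/D)V²/2g = 65.12 m
Total head H = z + h_f = 46.0 + 65.12 = 111.1 m
P_hyd = ρgQH = 793.0·9.81·0.00820·111.1 = 7.089 kW

P_hyd ≈ 7.09 kW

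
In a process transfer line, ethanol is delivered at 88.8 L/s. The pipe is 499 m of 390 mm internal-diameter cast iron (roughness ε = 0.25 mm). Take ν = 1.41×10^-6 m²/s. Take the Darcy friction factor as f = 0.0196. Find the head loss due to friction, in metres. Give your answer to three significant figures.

V = 4Q/(πD²) = 4·0.0888/(π·0.390²) = 0.7434 m/s
h_f = f(L/D)V²/(2g) = 0.01960·(499/0.390)·0.7434²/(2·9.81) = 0.7063 m

h_f ≈ 0.706 m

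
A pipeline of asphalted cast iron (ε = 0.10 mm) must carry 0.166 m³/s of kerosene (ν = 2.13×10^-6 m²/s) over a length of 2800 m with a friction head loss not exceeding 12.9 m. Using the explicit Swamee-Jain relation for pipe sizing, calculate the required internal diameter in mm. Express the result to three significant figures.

Swamee-Jain (Type III): D = 0.66·[ε^1.25·(LQ²/(gh_f))^4.75 + ν·Q^9.4·(L/(gh_f))^5.2]^0.04
LQ²/(gh_f) = 0.6097; L/(gh_f) = 22.13
Term 1 = ε^1.25·(…)^4.75 = 9.53×10^-7; Term 2 = ν·Q^9.4·(…)^5.2 = 9.79×10^-7
D = 0.66·(9.53×10^-7 + 9.79×10^-7)^0.04 = 0.3899 m = 390 mm
Check: V = 1.39 m/s, Re = 2.54×10^5, f = 0.01704, h_f = 12.0 m ≈ 12.9 m ✓

D ≈ 390 mm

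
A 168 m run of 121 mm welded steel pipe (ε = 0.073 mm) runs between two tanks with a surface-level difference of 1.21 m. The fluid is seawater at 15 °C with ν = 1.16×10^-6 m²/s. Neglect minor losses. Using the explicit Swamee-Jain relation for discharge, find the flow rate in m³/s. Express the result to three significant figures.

Q ≈ 0.0104 m³/s

Swamee-Jain (Type II): Q = -0.965·√(gD⁵h_f/L)·ln[ε/(3.7D) + √(3.17ν²L/(gD³h_f))]
√(gD⁵h_f/L) = √(9.81·0.121⁵·1.21/168) = 0.001354
ε/(3.7D) = 1.63×10^-4; √(3.17ν²L/(gD³h_f)) = 1.85×10^-4
Q = -0.965·0.001354·ln(3.477×10^-4) = 0.01040 m³/s
Check: V = 0.905 m/s, Re = 9.44×10^4, f = 0.02100, h_f = 1.22 m ≈ 1.21 m ✓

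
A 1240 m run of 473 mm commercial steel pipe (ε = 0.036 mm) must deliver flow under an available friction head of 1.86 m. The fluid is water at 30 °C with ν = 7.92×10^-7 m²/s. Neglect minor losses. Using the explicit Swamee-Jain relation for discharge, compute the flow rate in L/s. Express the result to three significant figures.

Q ≈ 176 L/s

Swamee-Jain (Type II): Q = -0.965·√(gD⁵h_f/L)·ln[ε/(3.7D) + √(3.17ν²L/(gD³h_f))]
√(gD⁵h_f/L) = √(9.81·0.473⁵·1.86/1240) = 0.01867
ε/(3.7D) = 2.06×10^-5; √(3.17ν²L/(gD³h_f)) = 3.57×10^-5
Q = -0.965·0.01867·ln(5.630×10^-5) = 0.1762 m³/s
Check: V = 1.00 m/s, Re = 5.99×10^5, f = 0.01387, h_f = 1.86 m ≈ 1.86 m ✓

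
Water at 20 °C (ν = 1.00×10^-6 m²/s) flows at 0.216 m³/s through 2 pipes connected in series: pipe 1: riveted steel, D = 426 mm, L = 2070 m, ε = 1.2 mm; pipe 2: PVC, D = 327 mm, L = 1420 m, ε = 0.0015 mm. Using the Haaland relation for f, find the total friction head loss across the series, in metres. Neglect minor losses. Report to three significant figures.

Pipe 1: V = 1.515 m/s, Re = 6.46×10^5, ε/D = 0.00282, f = 0.02596, h_1 = f(L/D)V²/2g = 14.76 m
Pipe 2: V = 2.572 m/s, Re = 8.41×10^5, ε/D = 4.59×10^-6, f = 0.01200, h_2 = f(L/D)V²/2g = 17.57 m
Series → Q common, losses add: H = Σh = 32.33 m

H ≈ 32.3 m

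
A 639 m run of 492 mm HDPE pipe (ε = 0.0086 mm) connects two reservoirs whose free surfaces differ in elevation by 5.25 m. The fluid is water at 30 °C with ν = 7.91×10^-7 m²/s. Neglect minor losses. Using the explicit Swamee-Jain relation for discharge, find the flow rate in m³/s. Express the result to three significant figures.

Swamee-Jain (Type II): Q = -0.965·√(gD⁵h_f/L)·ln[ε/(3.7D) + √(3.17ν²L/(gD³h_f))]
√(gD⁵h_f/L) = √(9.81·0.492⁵·5.25/639) = 0.04820
ε/(3.7D) = 4.72×10^-6; √(3.17ν²L/(gD³h_f)) = 1.44×10^-5
Q = -0.965·0.04820·ln(1.910×10^-5) = 0.5054 m³/s
Check: V = 2.66 m/s, Re = 1.65×10^6, f = 0.01124, h_f = 5.26 m ≈ 5.25 m ✓

Q ≈ 0.505 m³/s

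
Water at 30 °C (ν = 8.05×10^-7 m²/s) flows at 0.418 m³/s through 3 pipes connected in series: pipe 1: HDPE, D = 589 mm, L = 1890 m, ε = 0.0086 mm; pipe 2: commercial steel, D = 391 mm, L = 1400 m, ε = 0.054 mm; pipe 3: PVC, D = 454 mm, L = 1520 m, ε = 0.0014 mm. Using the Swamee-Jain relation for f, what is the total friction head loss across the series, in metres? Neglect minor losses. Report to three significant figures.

Pipe 1: V = 1.534 m/s, Re = 1.12×10^6, ε/D = 1.46×10^-5, f = 0.01176, h_1 = f(L/D)V²/2g = 4.528 m
Pipe 2: V = 3.481 m/s, Re = 1.69×10^6, ε/D = 1.38×10^-4, f = 0.01360, h_2 = f(L/D)V²/2g = 30.08 m
Pipe 3: V = 2.582 m/s, Re = 1.46×10^6, ε/D = 3.08×10^-6, f = 0.01100, h_3 = f(L/D)V²/2g = 12.52 m
Series → Q common, losses add: H = Σh = 47.12 m

H ≈ 47.1 m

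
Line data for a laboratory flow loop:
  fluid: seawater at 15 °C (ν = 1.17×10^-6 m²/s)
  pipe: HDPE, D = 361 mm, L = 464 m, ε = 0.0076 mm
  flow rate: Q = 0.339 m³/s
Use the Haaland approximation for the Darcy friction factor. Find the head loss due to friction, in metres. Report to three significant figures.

h_f ≈ 8.58 m

V = 4Q/(πD²) = 4·0.339/(π·0.361²) = 3.312 m/s
Re = VD/ν = 3.312·0.361/1.17×10^-6 = 1.02×10^6 → turbulent
ε/D = 0.0076/361 = 2.11×10^-5
Haaland: f = 0.01195
h_f = f(L/D)V²/(2g) = 0.01195·(464/0.361)·3.312²/(2·9.81) = 8.584 m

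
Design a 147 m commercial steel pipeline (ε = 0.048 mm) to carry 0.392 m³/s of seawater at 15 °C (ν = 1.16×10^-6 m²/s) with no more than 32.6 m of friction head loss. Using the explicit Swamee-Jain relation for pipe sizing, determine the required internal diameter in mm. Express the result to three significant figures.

D ≈ 245 mm

Swamee-Jain (Type III): D = 0.66·[ε^1.25·(LQ²/(gh_f))^4.75 + ν·Q^9.4·(L/(gh_f))^5.2]^0.04
LQ²/(gh_f) = 0.07063; L/(gh_f) = 0.4597
Term 1 = ε^1.25·(…)^4.75 = 1.36×10^-11; Term 2 = ν·Q^9.4·(…)^5.2 = 3.06×10^-12
D = 0.66·(1.36×10^-11 + 3.06×10^-12)^0.04 = 0.2446 m = 245 mm
Check: V = 8.34 m/s, Re = 1.76×10^6, f = 0.01434, h_f = 30.6 m ≈ 32.6 m ✓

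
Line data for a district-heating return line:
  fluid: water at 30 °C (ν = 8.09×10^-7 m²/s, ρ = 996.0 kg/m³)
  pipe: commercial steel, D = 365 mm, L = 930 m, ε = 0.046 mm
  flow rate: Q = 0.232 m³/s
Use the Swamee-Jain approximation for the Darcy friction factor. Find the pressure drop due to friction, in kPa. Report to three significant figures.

V = 4Q/(πD²) = 4·0.232/(π·0.365²) = 2.217 m/s
Re = VD/ν = 2.217·0.365/8.09×10^-7 = 1.00×10^6 → turbulent
ε/D = 0.046/365 = 1.26×10^-4
Swamee-Jain: f = 0.01387
h_f = f(L/D)V²/(2g) = 0.01387·(930/0.365)·2.217²/(2·9.81) = 8.858 m
Δp = ρg·h_f = 996.0·9.81·8.858 = 86.55 kPa

Δp ≈ 86.5 kPa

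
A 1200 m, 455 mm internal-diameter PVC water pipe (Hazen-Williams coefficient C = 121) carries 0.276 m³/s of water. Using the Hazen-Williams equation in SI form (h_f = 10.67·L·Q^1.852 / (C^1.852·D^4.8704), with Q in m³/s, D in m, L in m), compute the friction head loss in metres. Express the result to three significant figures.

h_f = 10.67·1200·0.276^1.852 / (121^1.852·0.455^4.8704) = 7.589 m

h_f ≈ 7.59 m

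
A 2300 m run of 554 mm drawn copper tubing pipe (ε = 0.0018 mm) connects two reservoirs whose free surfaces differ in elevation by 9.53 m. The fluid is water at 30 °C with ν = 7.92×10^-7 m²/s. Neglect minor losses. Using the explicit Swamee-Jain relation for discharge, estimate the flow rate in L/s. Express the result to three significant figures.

Swamee-Jain (Type II): Q = -0.965·√(gD⁵h_f/L)·ln[ε/(3.7D) + √(3.17ν²L/(gD³h_f))]
√(gD⁵h_f/L) = √(9.81·0.554⁵·9.53/2300) = 0.04606
ε/(3.7D) = 8.78×10^-7; √(3.17ν²L/(gD³h_f)) = 1.70×10^-5
Q = -0.965·0.04606·ln(1.784×10^-5) = 0.4860 m³/s
Check: V = 2.02 m/s, Re = 1.41×10^6, f = 0.01107, h_f = 9.52 m ≈ 9.53 m ✓

Q ≈ 486 L/s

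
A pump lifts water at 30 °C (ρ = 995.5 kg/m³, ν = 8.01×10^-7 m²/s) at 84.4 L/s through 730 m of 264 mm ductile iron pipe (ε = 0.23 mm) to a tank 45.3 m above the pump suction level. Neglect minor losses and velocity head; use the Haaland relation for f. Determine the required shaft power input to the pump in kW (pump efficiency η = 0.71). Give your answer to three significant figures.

V = 4Q/(πD²) = 1.542 m/s; Re = 5.08×10^5; ε/D = 8.71×10^-4; f = 0.01960
h_f = f(L/D)V²/2g = 6.566 m
Total head H = z + h_f = 45.3 + 6.566 = 51.87 m
P_hyd = ρgQH = 995.5·9.81·0.0844·51.87 = 42.75 kW
P_shaft = P_hyd/η = 42.75/0.71 = 60.21 kW

P_shaft ≈ 60.2 kW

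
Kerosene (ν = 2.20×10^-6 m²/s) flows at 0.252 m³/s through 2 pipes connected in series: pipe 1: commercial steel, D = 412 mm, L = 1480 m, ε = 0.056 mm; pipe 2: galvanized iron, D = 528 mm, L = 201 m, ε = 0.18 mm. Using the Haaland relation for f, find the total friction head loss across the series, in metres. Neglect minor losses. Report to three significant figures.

H ≈ 10.4 m

Pipe 1: V = 1.890 m/s, Re = 3.54×10^5, ε/D = 1.36×10^-4, f = 0.01522, h_1 = f(L/D)V²/2g = 9.960 m
Pipe 2: V = 1.151 m/s, Re = 2.76×10^5, ε/D = 3.41×10^-4, f = 0.01720, h_2 = f(L/D)V²/2g = 0.4422 m
Series → Q common, losses add: H = Σh = 10.40 m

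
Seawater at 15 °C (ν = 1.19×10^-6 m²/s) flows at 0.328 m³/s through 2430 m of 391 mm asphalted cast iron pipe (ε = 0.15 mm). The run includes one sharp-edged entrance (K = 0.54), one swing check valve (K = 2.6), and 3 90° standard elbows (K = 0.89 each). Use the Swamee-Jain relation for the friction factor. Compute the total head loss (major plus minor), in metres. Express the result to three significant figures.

V = 4Q/(πD²) = 2.732 m/s; V²/2g = 0.3803 m
Re = 8.98×10^5, ε/D = 3.84×10^-4 → f = 0.01652 (Swamee-Jain)
Major: h_f = f(L/D)·V²/2g = 0.01652·6215·0.3803 = 39.05 m
Minor: ΣK = 5.81; h_m = ΣK·V²/2g = 2.210 m
Total H_L = 39.05 + 2.210 = 41.26 m

H_L ≈ 41.3 m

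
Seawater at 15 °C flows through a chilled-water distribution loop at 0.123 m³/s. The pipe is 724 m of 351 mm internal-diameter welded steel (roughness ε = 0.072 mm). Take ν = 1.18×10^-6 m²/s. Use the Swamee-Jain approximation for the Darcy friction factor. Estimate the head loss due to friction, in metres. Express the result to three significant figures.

V = 4Q/(πD²) = 4·0.123/(π·0.351²) = 1.271 m/s
Re = VD/ν = 1.271·0.351/1.18×10^-6 = 3.78×10^5 → turbulent
ε/D = 0.072/351 = 2.05×10^-4
Swamee-Jain: f = 0.01596
h_f = f(L/D)V²/(2g) = 0.01596·(724/0.351)·1.271²/(2·9.81) = 2.712 m

h_f ≈ 2.71 m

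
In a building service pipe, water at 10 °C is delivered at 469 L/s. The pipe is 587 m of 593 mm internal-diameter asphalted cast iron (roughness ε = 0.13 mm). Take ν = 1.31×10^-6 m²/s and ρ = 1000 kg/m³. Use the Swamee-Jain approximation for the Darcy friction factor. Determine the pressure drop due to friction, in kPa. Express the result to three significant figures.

V = 4Q/(πD²) = 4·0.469/(π·0.593²) = 1.698 m/s
Re = VD/ν = 1.698·0.593/1.31×10^-6 = 7.69×10^5 → turbulent
ε/D = 0.13/593 = 2.19×10^-4
Swamee-Jain: f = 0.01521
h_f = f(L/D)V²/(2g) = 0.01521·(587/0.593)·1.698²/(2·9.81) = 2.213 m
Δp = ρg·h_f = 1000·9.81·2.213 = 21.71 kPa

Δp ≈ 21.7 kPa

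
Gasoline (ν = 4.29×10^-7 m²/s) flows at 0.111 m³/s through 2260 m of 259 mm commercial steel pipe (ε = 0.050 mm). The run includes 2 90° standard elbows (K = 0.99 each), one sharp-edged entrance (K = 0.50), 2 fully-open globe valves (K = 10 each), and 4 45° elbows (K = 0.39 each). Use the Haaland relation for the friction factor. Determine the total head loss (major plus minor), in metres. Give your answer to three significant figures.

V = 4Q/(πD²) = 2.107 m/s; V²/2g = 0.2262 m
Re = 1.27×10^6, ε/D = 1.93×10^-4 → f = 0.01435 (Haaland)
Major: h_f = f(L/D)·V²/2g = 0.01435·8726·0.2262 = 28.34 m
Minor: ΣK = 24.0; h_m = ΣK·V²/2g = 5.439 m
Total H_L = 28.34 + 5.439 = 33.77 m

H_L ≈ 33.8 m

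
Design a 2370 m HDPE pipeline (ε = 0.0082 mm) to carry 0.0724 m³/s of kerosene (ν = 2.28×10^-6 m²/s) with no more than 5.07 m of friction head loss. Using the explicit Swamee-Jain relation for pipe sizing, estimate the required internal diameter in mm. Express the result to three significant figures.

Swamee-Jain (Type III): D = 0.66·[ε^1.25·(LQ²/(gh_f))^4.75 + ν·Q^9.4·(L/(gh_f))^5.2]^0.04
LQ²/(gh_f) = 0.2498; L/(gh_f) = 47.65
Term 1 = ε^1.25·(…)^4.75 = 6.03×10^-10; Term 2 = ν·Q^9.4·(…)^5.2 = 2.32×10^-8
D = 0.66·(6.03×10^-10 + 2.32×10^-8)^0.04 = 0.3270 m = 327 mm
Check: V = 0.862 m/s, Re = 1.24×10^5, f = 0.01727, h_f = 4.74 m ≈ 5.07 m ✓

D ≈ 327 mm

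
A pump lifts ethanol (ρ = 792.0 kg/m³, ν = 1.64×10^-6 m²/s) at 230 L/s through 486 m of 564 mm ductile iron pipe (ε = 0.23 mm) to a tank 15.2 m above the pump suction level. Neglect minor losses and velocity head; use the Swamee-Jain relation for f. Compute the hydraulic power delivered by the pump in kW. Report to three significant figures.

V = 4Q/(πD²) = 0.9206 m/s; Re = 3.17×10^5; ε/D = 4.08×10^-4; f = 0.01770
h_f = f(L/D)V²/2g = 0.6589 m
Total head H = z + h_f = 15.2 + 0.6589 = 15.86 m
P_hyd = ρgQH = 792.0·9.81·0.230·15.86 = 28.34 kW

P_hyd ≈ 28.3 kW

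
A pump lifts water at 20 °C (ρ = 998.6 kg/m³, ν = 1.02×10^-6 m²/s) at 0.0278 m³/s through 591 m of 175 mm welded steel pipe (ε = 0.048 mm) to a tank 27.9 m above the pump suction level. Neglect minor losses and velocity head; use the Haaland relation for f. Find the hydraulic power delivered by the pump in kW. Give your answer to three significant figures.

P_hyd ≈ 8.69 kW

V = 4Q/(πD²) = 1.156 m/s; Re = 1.98×10^5; ε/D = 2.74×10^-4; f = 0.01737
h_f = f(L/D)V²/2g = 3.993 m
Total head H = z + h_f = 27.9 + 3.993 = 31.89 m
P_hyd = ρgQH = 998.6·9.81·0.0278·31.89 = 8.686 kW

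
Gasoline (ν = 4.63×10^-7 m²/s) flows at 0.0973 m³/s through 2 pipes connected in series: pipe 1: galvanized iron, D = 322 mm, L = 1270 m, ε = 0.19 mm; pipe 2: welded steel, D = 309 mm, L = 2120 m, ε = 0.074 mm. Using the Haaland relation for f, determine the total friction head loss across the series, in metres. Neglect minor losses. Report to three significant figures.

Pipe 1: V = 1.195 m/s, Re = 8.31×10^5, ε/D = 5.90×10^-4, f = 0.01784, h_1 = f(L/D)V²/2g = 5.120 m
Pipe 2: V = 1.297 m/s, Re = 8.66×10^5, ε/D = 2.39×10^-4, f = 0.01512, h_2 = f(L/D)V²/2g = 8.903 m
Series → Q common, losses add: H = Σh = 14.02 m

H ≈ 14.0 m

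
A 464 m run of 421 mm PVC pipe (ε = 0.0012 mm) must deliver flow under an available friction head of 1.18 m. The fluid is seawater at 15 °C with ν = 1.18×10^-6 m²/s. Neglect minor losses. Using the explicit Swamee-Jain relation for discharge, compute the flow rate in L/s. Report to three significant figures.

Swamee-Jain (Type II): Q = -0.965·√(gD⁵h_f/L)·ln[ε/(3.7D) + √(3.17ν²L/(gD³h_f))]
√(gD⁵h_f/L) = √(9.81·0.421⁵·1.18/464) = 0.01816
ε/(3.7D) = 7.70×10^-7; √(3.17ν²L/(gD³h_f)) = 4.87×10^-5
Q = -0.965·0.01816·ln(4.946×10^-5) = 0.1738 m³/s
Check: V = 1.25 m/s, Re = 4.45×10^5, f = 0.01341, h_f = 1.17 m ≈ 1.18 m ✓

Q ≈ 174 L/s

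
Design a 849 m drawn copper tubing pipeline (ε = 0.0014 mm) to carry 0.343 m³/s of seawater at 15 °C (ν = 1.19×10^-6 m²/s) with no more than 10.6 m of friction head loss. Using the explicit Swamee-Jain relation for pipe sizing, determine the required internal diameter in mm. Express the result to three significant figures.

Swamee-Jain (Type III): D = 0.66·[ε^1.25·(LQ²/(gh_f))^4.75 + ν·Q^9.4·(L/(gh_f))^5.2]^0.04
LQ²/(gh_f) = 0.9606; L/(gh_f) = 8.165
Term 1 = ε^1.25·(…)^4.75 = 3.98×10^-8; Term 2 = ν·Q^9.4·(…)^5.2 = 2.81×10^-6
D = 0.66·(3.98×10^-8 + 2.81×10^-6)^0.04 = 0.3961 m = 396 mm
Check: V = 2.78 m/s, Re = 9.27×10^5, f = 0.01184, h_f = 10.0 m ≈ 10.6 m ✓

D ≈ 396 mm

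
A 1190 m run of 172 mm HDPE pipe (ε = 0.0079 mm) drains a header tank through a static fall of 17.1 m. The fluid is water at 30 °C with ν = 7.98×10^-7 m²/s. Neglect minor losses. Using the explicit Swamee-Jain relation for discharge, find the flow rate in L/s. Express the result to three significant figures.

Swamee-Jain (Type II): Q = -0.965·√(gD⁵h_f/L)·ln[ε/(3.7D) + √(3.17ν²L/(gD³h_f))]
√(gD⁵h_f/L) = √(9.81·0.172⁵·17.1/1190) = 0.004607
ε/(3.7D) = 1.24×10^-5; √(3.17ν²L/(gD³h_f)) = 5.30×10^-5
Q = -0.965·0.004607·ln(6.546×10^-5) = 0.04283 m³/s
Check: V = 1.84 m/s, Re = 3.97×10^5, f = 0.01425, h_f = 17.1 m ≈ 17.1 m ✓

Q ≈ 42.8 L/s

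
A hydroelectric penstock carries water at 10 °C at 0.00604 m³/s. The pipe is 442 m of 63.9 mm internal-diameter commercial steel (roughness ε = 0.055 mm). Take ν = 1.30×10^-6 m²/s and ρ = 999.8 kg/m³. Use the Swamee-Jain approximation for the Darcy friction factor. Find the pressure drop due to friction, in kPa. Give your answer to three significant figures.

V = 4Q/(πD²) = 4·0.00604/(π·0.0639²) = 1.883 m/s
Re = VD/ν = 1.883·0.0639/1.30×10^-6 = 9.26×10^4 → turbulent
ε/D = 0.055/63.9 = 8.61×10^-4
Swamee-Jain: f = 0.02202
h_f = f(L/D)V²/(2g) = 0.02202·(442/0.0639)·1.883²/(2·9.81) = 27.54 m
Δp = ρg·h_f = 999.8·9.81·27.54 = 270.1 kPa

Δp ≈ 270 kPa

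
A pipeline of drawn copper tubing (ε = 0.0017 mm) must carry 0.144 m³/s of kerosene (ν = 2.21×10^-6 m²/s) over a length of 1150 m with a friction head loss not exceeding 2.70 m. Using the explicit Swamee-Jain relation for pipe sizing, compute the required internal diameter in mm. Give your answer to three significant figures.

Swamee-Jain (Type III): D = 0.66·[ε^1.25·(LQ²/(gh_f))^4.75 + ν·Q^9.4·(L/(gh_f))^5.2]^0.04
LQ²/(gh_f) = 0.9003; L/(gh_f) = 43.42
Term 1 = ε^1.25·(…)^4.75 = 3.73×10^-8; Term 2 = ν·Q^9.4·(…)^5.2 = 8.89×10^-6
D = 0.66·(3.73×10^-8 + 8.89×10^-6)^0.04 = 0.4145 m = 415 mm
Check: V = 1.07 m/s, Re = 2.00×10^5, f = 0.01557, h_f = 2.51 m ≈ 2.70 m ✓

D ≈ 415 mm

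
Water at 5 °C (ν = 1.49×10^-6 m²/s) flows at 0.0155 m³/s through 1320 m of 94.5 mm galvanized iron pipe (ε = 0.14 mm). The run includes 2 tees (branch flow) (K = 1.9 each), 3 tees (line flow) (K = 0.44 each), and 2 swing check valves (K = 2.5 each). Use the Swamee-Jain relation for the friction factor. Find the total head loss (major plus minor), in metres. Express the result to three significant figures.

V = 4Q/(πD²) = 2.210 m/s; V²/2g = 0.2489 m
Re = 1.40×10^5, ε/D = 0.00148 → f = 0.02335 (Swamee-Jain)
Major: h_f = f(L/D)·V²/2g = 0.02335·13968·0.2489 = 81.18 m
Minor: ΣK = 10.1; h_m = ΣK·V²/2g = 2.519 m
Total H_L = 81.18 + 2.519 = 83.70 m

H_L ≈ 83.7 m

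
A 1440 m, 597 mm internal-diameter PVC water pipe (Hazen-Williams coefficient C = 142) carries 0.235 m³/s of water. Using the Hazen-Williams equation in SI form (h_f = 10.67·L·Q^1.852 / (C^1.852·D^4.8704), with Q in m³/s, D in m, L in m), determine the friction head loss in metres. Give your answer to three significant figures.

h_f ≈ 1.34 m

h_f = 10.67·1440·0.235^1.852 / (142^1.852·0.597^4.8704) = 1.339 m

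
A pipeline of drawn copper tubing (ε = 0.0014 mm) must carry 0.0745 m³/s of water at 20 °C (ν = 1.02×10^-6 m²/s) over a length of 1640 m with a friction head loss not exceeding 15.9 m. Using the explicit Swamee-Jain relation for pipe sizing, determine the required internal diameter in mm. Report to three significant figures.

Swamee-Jain (Type III): D = 0.66·[ε^1.25·(LQ²/(gh_f))^4.75 + ν·Q^9.4·(L/(gh_f))^5.2]^0.04
LQ²/(gh_f) = 0.05836; L/(gh_f) = 10.51
Term 1 = ε^1.25·(…)^4.75 = 6.63×10^-14; Term 2 = ν·Q^9.4·(…)^5.2 = 5.25×10^-12
D = 0.66·(6.63×10^-14 + 5.25×10^-12)^0.04 = 0.2337 m = 234 mm
Check: V = 1.74 m/s, Re = 3.98×10^5, f = 0.01373, h_f = 14.8 m ≈ 15.9 m ✓

D ≈ 234 mm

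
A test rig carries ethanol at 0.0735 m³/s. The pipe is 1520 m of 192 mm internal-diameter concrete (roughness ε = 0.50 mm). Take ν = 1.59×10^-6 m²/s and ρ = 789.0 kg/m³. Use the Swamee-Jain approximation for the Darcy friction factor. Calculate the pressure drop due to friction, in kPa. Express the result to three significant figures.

Δp ≈ 519 kPa

V = 4Q/(πD²) = 4·0.0735/(π·0.192²) = 2.539 m/s
Re = VD/ν = 2.539·0.192/1.59×10^-6 = 3.07×10^5 → turbulent
ε/D = 0.50/192 = 0.00260
Swamee-Jain: f = 0.02579
h_f = f(L/D)V²/(2g) = 0.02579·(1520/0.192)·2.539²/(2·9.81) = 67.06 m
Δp = ρg·h_f = 789.0·9.81·67.06 = 519.1 kPa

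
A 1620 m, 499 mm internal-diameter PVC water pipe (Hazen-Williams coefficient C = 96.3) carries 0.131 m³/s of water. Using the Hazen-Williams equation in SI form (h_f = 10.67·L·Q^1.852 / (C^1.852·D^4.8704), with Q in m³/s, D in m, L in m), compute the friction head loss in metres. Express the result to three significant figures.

h_f ≈ 2.51 m

h_f = 10.67·1620·0.131^1.852 / (96.3^1.852·0.499^4.8704) = 2.509 m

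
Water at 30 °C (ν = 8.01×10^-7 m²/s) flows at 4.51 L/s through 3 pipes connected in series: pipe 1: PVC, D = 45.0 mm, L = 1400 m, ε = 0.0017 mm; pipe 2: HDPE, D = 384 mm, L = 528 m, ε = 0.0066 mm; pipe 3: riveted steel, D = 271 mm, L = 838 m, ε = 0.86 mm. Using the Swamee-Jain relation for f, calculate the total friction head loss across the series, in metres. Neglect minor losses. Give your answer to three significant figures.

H ≈ 211 m

Pipe 1: V = 2.836 m/s, Re = 1.59×10^5, ε/D = 3.78×10^-5, f = 0.01654, h_1 = f(L/D)V²/2g = 210.9 m
Pipe 2: V = 0.03894 m/s, Re = 1.87×10^4, ε/D = 1.72×10^-5, f = 0.02631, h_2 = f(L/D)V²/2g = 0.002796 m
Pipe 3: V = 0.07819 m/s, Re = 2.65×10^4, ε/D = 0.00317, f = 0.03108, h_3 = f(L/D)V²/2g = 0.02995 m
Series → Q common, losses add: H = Σh = 211.0 m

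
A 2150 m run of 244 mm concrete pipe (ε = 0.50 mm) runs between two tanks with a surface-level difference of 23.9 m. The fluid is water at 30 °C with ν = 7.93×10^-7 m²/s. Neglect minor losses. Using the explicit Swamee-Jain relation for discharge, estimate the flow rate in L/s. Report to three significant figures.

Swamee-Jain (Type II): Q = -0.965·√(gD⁵h_f/L)·ln[ε/(3.7D) + √(3.17ν²L/(gD³h_f))]
√(gD⁵h_f/L) = √(9.81·0.244⁵·23.9/2150) = 0.009712
ε/(3.7D) = 5.54×10^-4; √(3.17ν²L/(gD³h_f)) = 3.55×10^-5
Q = -0.965·0.009712·ln(5.893×10^-4) = 0.06969 m³/s
Check: V = 1.49 m/s, Re = 4.59×10^5, f = 0.02408, h_f = 24.0 m ≈ 23.9 m ✓

Q ≈ 69.7 L/s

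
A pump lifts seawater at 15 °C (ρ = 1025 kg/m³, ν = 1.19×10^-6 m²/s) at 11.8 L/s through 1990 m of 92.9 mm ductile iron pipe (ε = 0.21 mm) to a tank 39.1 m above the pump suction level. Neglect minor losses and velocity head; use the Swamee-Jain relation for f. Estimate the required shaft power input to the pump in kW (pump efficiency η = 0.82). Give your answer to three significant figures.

P_shaft ≈ 17.9 kW

V = 4Q/(πD²) = 1.741 m/s; Re = 1.36×10^5; ε/D = 0.00226; f = 0.02559
h_f = f(L/D)V²/2g = 84.66 m
Total head H = z + h_f = 39.1 + 84.66 = 123.8 m
P_hyd = ρgQH = 1025·9.81·0.0118·123.8 = 14.68 kW
P_shaft = P_hyd/η = 14.68/0.82 = 17.91 kW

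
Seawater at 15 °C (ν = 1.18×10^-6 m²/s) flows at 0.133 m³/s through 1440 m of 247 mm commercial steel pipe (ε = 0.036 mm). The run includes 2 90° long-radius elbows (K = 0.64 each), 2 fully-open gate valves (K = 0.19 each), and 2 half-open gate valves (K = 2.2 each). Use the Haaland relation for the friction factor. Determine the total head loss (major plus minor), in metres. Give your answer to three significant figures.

V = 4Q/(πD²) = 2.776 m/s; V²/2g = 0.3927 m
Re = 5.81×10^5, ε/D = 1.46×10^-4 → f = 0.01455 (Haaland)
Major: h_f = f(L/D)·V²/2g = 0.01455·5830·0.3927 = 33.31 m
Minor: ΣK = 6.06; h_m = ΣK·V²/2g = 2.380 m
Total H_L = 33.31 + 2.380 = 35.69 m

H_L ≈ 35.7 m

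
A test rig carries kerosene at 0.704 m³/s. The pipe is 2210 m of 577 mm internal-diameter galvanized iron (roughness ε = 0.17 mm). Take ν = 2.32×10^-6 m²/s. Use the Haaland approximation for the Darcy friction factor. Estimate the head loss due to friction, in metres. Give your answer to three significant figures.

V = 4Q/(πD²) = 4·0.704/(π·0.577²) = 2.692 m/s
Re = VD/ν = 2.692·0.577/2.32×10^-6 = 6.70×10^5 → turbulent
ε/D = 0.17/577 = 2.95×10^-4
Haaland: f = 0.01584
h_f = f(L/D)V²/(2g) = 0.01584·(2210/0.577)·2.692²/(2·9.81) = 22.41 m

h_f ≈ 22.4 m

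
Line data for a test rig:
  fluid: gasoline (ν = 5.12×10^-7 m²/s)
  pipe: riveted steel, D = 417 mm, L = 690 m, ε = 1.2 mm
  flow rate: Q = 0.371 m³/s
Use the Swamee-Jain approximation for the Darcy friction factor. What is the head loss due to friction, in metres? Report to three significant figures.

h_f ≈ 16.2 m

V = 4Q/(πD²) = 4·0.371/(π·0.417²) = 2.717 m/s
Re = VD/ν = 2.717·0.417/5.12×10^-7 = 2.21×10^6 → turbulent
ε/D = 1.2/417 = 0.00288
Swamee-Jain: f = 0.02597
h_f = f(L/D)V²/(2g) = 0.02597·(690/0.417)·2.717²/(2·9.81) = 16.16 m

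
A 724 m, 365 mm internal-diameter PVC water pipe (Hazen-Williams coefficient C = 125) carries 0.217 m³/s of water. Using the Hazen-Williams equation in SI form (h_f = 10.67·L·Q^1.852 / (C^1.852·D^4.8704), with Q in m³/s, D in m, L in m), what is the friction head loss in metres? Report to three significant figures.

h_f = 10.67·724·0.217^1.852 / (125^1.852·0.365^4.8704) = 8.079 m

h_f ≈ 8.08 m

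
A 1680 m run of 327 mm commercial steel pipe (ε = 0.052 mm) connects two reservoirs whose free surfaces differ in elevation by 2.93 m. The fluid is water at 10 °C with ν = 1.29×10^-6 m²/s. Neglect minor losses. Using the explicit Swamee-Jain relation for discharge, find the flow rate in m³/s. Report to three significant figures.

Q ≈ 0.0687 m³/s

Swamee-Jain (Type II): Q = -0.965·√(gD⁵h_f/L)·ln[ε/(3.7D) + √(3.17ν²L/(gD³h_f))]
√(gD⁵h_f/L) = √(9.81·0.327⁵·2.93/1680) = 0.007998
ε/(3.7D) = 4.30×10^-5; √(3.17ν²L/(gD³h_f)) = 9.39×10^-5
Q = -0.965·0.007998·ln(1.369×10^-4) = 0.06866 m³/s
Check: V = 0.818 m/s, Re = 2.07×10^5, f = 0.01676, h_f = 2.93 m ≈ 2.93 m ✓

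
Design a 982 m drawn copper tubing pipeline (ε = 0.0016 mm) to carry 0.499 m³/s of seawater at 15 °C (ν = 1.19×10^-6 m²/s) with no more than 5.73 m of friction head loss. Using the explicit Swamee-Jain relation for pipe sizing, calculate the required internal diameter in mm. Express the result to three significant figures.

D ≈ 534 mm

Swamee-Jain (Type III): D = 0.66·[ε^1.25·(LQ²/(gh_f))^4.75 + ν·Q^9.4·(L/(gh_f))^5.2]^0.04
LQ²/(gh_f) = 4.350; L/(gh_f) = 17.47
Term 1 = ε^1.25·(…)^4.75 = 6.14×10^-5; Term 2 = ν·Q^9.4·(…)^5.2 = 0.00498
D = 0.66·(6.14×10^-5 + 0.00498)^0.04 = 0.5341 m = 534 mm
Check: V = 2.23 m/s, Re = 1.00×10^6, f = 0.01168, h_f = 5.43 m ≈ 5.73 m ✓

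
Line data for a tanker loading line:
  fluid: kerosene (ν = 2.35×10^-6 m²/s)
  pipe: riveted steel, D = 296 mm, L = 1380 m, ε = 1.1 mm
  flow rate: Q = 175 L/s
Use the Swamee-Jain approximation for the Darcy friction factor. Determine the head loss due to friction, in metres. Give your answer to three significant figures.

V = 4Q/(πD²) = 4·0.175/(π·0.296²) = 2.543 m/s
Re = VD/ν = 2.543·0.296/2.35×10^-6 = 3.20×10^5 → turbulent
ε/D = 1.1/296 = 0.00372
Swamee-Jain: f = 0.02831
h_f = f(L/D)V²/(2g) = 0.02831·(1380/0.296)·2.543²/(2·9.81) = 43.51 m

h_f ≈ 43.5 m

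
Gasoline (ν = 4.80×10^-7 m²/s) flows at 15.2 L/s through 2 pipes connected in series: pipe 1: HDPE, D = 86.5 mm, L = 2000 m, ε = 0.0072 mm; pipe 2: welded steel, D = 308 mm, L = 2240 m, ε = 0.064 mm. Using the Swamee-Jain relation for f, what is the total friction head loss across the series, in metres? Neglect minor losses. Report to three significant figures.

H ≈ 114 m

Pipe 1: V = 2.587 m/s, Re = 4.66×10^5, ε/D = 8.32×10^-5, f = 0.01439, h_1 = f(L/D)V²/2g = 113.5 m
Pipe 2: V = 0.2040 m/s, Re = 1.31×10^5, ε/D = 2.08×10^-4, f = 0.01824, h_2 = f(L/D)V²/2g = 0.2814 m
Series → Q common, losses add: H = Σh = 113.7 m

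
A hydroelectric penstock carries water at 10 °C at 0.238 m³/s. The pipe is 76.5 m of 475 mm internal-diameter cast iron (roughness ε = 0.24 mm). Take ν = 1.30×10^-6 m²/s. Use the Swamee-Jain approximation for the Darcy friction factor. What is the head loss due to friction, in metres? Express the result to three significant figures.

h_f ≈ 0.264 m

V = 4Q/(πD²) = 4·0.238/(π·0.475²) = 1.343 m/s
Re = VD/ν = 1.343·0.475/1.30×10^-6 = 4.91×10^5 → turbulent
ε/D = 0.24/475 = 5.05×10^-4
Swamee-Jain: f = 0.01783
h_f = f(L/D)V²/(2g) = 0.01783·(76.5/0.475)·1.343²/(2·9.81) = 0.2640 m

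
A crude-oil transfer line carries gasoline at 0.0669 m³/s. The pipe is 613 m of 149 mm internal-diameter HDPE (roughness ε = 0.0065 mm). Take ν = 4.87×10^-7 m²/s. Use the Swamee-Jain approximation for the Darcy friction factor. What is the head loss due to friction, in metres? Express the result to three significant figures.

h_f ≈ 38.1 m

V = 4Q/(πD²) = 4·0.0669/(π·0.149²) = 3.837 m/s
Re = VD/ν = 3.837·0.149/4.87×10^-7 = 1.17×10^6 → turbulent
ε/D = 0.0065/149 = 4.36×10^-5
Swamee-Jain: f = 0.01234
h_f = f(L/D)V²/(2g) = 0.01234·(613/0.149)·3.837²/(2·9.81) = 38.10 m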